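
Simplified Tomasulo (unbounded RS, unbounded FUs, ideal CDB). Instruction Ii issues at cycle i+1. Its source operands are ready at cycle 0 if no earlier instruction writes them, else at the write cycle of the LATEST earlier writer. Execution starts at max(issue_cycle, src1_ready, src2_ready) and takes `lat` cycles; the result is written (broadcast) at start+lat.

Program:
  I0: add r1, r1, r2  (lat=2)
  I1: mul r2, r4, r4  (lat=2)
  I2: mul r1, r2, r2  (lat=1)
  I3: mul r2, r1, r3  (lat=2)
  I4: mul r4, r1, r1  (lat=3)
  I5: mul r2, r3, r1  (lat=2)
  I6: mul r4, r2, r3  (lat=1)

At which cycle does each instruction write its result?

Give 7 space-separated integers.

I0 add r1: issue@1 deps=(None,None) exec_start@1 write@3
I1 mul r2: issue@2 deps=(None,None) exec_start@2 write@4
I2 mul r1: issue@3 deps=(1,1) exec_start@4 write@5
I3 mul r2: issue@4 deps=(2,None) exec_start@5 write@7
I4 mul r4: issue@5 deps=(2,2) exec_start@5 write@8
I5 mul r2: issue@6 deps=(None,2) exec_start@6 write@8
I6 mul r4: issue@7 deps=(5,None) exec_start@8 write@9

Answer: 3 4 5 7 8 8 9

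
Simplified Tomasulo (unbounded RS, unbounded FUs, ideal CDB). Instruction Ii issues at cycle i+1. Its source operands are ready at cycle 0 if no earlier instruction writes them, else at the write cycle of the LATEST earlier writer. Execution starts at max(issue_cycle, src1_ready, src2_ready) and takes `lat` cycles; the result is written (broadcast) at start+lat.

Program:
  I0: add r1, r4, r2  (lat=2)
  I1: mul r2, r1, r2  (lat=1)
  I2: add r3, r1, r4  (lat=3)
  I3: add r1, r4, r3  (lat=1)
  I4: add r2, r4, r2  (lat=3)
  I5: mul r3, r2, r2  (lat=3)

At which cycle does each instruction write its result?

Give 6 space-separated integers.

Answer: 3 4 6 7 8 11

Derivation:
I0 add r1: issue@1 deps=(None,None) exec_start@1 write@3
I1 mul r2: issue@2 deps=(0,None) exec_start@3 write@4
I2 add r3: issue@3 deps=(0,None) exec_start@3 write@6
I3 add r1: issue@4 deps=(None,2) exec_start@6 write@7
I4 add r2: issue@5 deps=(None,1) exec_start@5 write@8
I5 mul r3: issue@6 deps=(4,4) exec_start@8 write@11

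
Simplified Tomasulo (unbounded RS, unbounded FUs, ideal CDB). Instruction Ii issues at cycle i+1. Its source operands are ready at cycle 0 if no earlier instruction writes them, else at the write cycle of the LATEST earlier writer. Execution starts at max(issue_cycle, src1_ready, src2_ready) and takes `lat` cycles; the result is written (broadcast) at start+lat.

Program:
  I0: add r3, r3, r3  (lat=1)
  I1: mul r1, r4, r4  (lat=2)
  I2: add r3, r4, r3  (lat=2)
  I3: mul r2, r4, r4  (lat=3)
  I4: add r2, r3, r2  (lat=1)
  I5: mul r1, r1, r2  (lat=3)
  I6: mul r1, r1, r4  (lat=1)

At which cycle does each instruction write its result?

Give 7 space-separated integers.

I0 add r3: issue@1 deps=(None,None) exec_start@1 write@2
I1 mul r1: issue@2 deps=(None,None) exec_start@2 write@4
I2 add r3: issue@3 deps=(None,0) exec_start@3 write@5
I3 mul r2: issue@4 deps=(None,None) exec_start@4 write@7
I4 add r2: issue@5 deps=(2,3) exec_start@7 write@8
I5 mul r1: issue@6 deps=(1,4) exec_start@8 write@11
I6 mul r1: issue@7 deps=(5,None) exec_start@11 write@12

Answer: 2 4 5 7 8 11 12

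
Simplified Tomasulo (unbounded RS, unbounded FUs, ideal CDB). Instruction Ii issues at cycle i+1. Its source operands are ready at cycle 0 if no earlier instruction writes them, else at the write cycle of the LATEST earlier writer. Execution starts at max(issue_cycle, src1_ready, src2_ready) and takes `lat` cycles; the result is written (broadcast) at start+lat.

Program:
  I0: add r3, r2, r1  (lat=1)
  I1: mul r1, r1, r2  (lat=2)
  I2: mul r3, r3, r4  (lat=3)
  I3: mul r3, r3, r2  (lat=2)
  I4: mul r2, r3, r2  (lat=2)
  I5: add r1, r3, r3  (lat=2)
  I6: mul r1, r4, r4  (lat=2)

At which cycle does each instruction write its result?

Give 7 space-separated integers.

Answer: 2 4 6 8 10 10 9

Derivation:
I0 add r3: issue@1 deps=(None,None) exec_start@1 write@2
I1 mul r1: issue@2 deps=(None,None) exec_start@2 write@4
I2 mul r3: issue@3 deps=(0,None) exec_start@3 write@6
I3 mul r3: issue@4 deps=(2,None) exec_start@6 write@8
I4 mul r2: issue@5 deps=(3,None) exec_start@8 write@10
I5 add r1: issue@6 deps=(3,3) exec_start@8 write@10
I6 mul r1: issue@7 deps=(None,None) exec_start@7 write@9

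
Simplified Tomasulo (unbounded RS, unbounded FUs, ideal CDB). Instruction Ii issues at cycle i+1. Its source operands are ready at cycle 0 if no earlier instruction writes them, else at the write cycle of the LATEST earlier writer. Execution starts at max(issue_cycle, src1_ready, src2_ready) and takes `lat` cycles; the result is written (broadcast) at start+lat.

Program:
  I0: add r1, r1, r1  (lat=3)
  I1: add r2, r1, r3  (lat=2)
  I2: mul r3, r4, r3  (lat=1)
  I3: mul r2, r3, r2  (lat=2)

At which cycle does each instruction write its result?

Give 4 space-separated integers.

Answer: 4 6 4 8

Derivation:
I0 add r1: issue@1 deps=(None,None) exec_start@1 write@4
I1 add r2: issue@2 deps=(0,None) exec_start@4 write@6
I2 mul r3: issue@3 deps=(None,None) exec_start@3 write@4
I3 mul r2: issue@4 deps=(2,1) exec_start@6 write@8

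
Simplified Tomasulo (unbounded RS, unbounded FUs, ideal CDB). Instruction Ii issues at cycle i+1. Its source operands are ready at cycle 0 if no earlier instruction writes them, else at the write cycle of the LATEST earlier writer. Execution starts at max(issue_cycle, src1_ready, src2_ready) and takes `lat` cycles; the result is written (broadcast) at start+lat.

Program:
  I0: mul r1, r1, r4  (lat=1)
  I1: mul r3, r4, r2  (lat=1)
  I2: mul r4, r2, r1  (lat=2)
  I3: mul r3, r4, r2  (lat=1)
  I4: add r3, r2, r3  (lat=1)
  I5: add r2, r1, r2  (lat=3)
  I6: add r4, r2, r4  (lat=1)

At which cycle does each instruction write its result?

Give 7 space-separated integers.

Answer: 2 3 5 6 7 9 10

Derivation:
I0 mul r1: issue@1 deps=(None,None) exec_start@1 write@2
I1 mul r3: issue@2 deps=(None,None) exec_start@2 write@3
I2 mul r4: issue@3 deps=(None,0) exec_start@3 write@5
I3 mul r3: issue@4 deps=(2,None) exec_start@5 write@6
I4 add r3: issue@5 deps=(None,3) exec_start@6 write@7
I5 add r2: issue@6 deps=(0,None) exec_start@6 write@9
I6 add r4: issue@7 deps=(5,2) exec_start@9 write@10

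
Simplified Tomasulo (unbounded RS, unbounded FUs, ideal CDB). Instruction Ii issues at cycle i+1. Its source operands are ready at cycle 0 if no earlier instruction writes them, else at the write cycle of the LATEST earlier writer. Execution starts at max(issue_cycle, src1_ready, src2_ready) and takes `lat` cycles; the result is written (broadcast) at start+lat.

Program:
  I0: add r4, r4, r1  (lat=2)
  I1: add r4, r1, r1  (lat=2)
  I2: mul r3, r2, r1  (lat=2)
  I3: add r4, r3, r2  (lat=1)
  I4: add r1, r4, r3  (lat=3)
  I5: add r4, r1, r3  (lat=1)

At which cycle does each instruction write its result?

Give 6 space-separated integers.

I0 add r4: issue@1 deps=(None,None) exec_start@1 write@3
I1 add r4: issue@2 deps=(None,None) exec_start@2 write@4
I2 mul r3: issue@3 deps=(None,None) exec_start@3 write@5
I3 add r4: issue@4 deps=(2,None) exec_start@5 write@6
I4 add r1: issue@5 deps=(3,2) exec_start@6 write@9
I5 add r4: issue@6 deps=(4,2) exec_start@9 write@10

Answer: 3 4 5 6 9 10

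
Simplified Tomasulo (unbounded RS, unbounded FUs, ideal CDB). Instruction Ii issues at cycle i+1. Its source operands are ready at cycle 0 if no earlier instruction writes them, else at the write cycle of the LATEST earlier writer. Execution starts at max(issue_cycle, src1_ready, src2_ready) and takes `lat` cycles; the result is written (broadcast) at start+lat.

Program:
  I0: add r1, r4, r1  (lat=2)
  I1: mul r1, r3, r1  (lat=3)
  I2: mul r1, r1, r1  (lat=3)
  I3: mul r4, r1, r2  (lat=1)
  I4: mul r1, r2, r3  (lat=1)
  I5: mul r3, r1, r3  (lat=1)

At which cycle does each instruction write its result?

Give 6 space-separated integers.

I0 add r1: issue@1 deps=(None,None) exec_start@1 write@3
I1 mul r1: issue@2 deps=(None,0) exec_start@3 write@6
I2 mul r1: issue@3 deps=(1,1) exec_start@6 write@9
I3 mul r4: issue@4 deps=(2,None) exec_start@9 write@10
I4 mul r1: issue@5 deps=(None,None) exec_start@5 write@6
I5 mul r3: issue@6 deps=(4,None) exec_start@6 write@7

Answer: 3 6 9 10 6 7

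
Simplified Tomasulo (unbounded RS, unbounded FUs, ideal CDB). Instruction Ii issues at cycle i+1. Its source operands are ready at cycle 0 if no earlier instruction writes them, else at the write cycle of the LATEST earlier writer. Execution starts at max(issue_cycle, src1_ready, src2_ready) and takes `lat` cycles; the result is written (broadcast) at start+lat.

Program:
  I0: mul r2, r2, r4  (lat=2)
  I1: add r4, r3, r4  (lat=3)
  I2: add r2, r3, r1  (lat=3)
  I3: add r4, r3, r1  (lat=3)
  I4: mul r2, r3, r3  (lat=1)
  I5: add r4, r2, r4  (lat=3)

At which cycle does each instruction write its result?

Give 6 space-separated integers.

Answer: 3 5 6 7 6 10

Derivation:
I0 mul r2: issue@1 deps=(None,None) exec_start@1 write@3
I1 add r4: issue@2 deps=(None,None) exec_start@2 write@5
I2 add r2: issue@3 deps=(None,None) exec_start@3 write@6
I3 add r4: issue@4 deps=(None,None) exec_start@4 write@7
I4 mul r2: issue@5 deps=(None,None) exec_start@5 write@6
I5 add r4: issue@6 deps=(4,3) exec_start@7 write@10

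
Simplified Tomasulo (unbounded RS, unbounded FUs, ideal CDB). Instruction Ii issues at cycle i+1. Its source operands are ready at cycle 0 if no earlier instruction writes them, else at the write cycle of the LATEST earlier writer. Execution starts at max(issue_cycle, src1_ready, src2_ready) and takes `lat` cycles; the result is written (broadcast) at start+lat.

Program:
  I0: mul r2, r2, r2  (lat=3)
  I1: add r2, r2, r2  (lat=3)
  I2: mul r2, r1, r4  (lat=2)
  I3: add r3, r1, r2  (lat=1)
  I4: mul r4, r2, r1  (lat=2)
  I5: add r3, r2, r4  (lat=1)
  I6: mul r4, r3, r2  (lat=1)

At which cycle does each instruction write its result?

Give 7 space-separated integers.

I0 mul r2: issue@1 deps=(None,None) exec_start@1 write@4
I1 add r2: issue@2 deps=(0,0) exec_start@4 write@7
I2 mul r2: issue@3 deps=(None,None) exec_start@3 write@5
I3 add r3: issue@4 deps=(None,2) exec_start@5 write@6
I4 mul r4: issue@5 deps=(2,None) exec_start@5 write@7
I5 add r3: issue@6 deps=(2,4) exec_start@7 write@8
I6 mul r4: issue@7 deps=(5,2) exec_start@8 write@9

Answer: 4 7 5 6 7 8 9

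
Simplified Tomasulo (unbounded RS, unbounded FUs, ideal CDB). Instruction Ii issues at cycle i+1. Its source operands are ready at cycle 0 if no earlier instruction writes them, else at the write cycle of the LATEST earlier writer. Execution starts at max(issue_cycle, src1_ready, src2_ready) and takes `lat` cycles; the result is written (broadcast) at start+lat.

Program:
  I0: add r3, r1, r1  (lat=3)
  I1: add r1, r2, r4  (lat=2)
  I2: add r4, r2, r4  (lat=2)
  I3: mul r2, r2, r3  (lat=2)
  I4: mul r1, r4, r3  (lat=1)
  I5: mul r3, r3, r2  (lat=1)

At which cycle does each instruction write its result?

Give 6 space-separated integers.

I0 add r3: issue@1 deps=(None,None) exec_start@1 write@4
I1 add r1: issue@2 deps=(None,None) exec_start@2 write@4
I2 add r4: issue@3 deps=(None,None) exec_start@3 write@5
I3 mul r2: issue@4 deps=(None,0) exec_start@4 write@6
I4 mul r1: issue@5 deps=(2,0) exec_start@5 write@6
I5 mul r3: issue@6 deps=(0,3) exec_start@6 write@7

Answer: 4 4 5 6 6 7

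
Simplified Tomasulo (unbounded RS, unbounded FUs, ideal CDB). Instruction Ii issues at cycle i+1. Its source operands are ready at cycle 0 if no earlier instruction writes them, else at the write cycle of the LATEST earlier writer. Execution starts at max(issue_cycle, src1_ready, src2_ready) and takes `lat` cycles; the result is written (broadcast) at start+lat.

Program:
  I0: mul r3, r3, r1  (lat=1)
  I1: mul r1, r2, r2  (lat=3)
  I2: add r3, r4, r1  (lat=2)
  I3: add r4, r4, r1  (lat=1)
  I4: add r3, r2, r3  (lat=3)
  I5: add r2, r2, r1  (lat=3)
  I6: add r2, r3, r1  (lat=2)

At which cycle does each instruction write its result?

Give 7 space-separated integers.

Answer: 2 5 7 6 10 9 12

Derivation:
I0 mul r3: issue@1 deps=(None,None) exec_start@1 write@2
I1 mul r1: issue@2 deps=(None,None) exec_start@2 write@5
I2 add r3: issue@3 deps=(None,1) exec_start@5 write@7
I3 add r4: issue@4 deps=(None,1) exec_start@5 write@6
I4 add r3: issue@5 deps=(None,2) exec_start@7 write@10
I5 add r2: issue@6 deps=(None,1) exec_start@6 write@9
I6 add r2: issue@7 deps=(4,1) exec_start@10 write@12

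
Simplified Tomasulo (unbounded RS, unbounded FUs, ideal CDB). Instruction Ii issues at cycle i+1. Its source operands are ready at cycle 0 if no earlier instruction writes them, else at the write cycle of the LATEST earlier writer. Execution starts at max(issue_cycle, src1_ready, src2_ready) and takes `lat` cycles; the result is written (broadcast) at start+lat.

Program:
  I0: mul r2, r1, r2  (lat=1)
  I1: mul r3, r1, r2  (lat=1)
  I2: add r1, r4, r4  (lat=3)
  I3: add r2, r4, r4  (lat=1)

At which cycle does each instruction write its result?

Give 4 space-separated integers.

I0 mul r2: issue@1 deps=(None,None) exec_start@1 write@2
I1 mul r3: issue@2 deps=(None,0) exec_start@2 write@3
I2 add r1: issue@3 deps=(None,None) exec_start@3 write@6
I3 add r2: issue@4 deps=(None,None) exec_start@4 write@5

Answer: 2 3 6 5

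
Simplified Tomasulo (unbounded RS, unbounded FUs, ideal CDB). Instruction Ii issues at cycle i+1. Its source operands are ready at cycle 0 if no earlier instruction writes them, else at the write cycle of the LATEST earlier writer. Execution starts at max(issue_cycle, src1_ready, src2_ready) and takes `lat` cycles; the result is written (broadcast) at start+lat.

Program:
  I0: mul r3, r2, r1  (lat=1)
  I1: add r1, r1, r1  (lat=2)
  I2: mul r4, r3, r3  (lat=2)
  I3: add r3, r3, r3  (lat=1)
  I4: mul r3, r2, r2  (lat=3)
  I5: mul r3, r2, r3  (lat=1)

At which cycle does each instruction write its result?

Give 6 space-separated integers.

I0 mul r3: issue@1 deps=(None,None) exec_start@1 write@2
I1 add r1: issue@2 deps=(None,None) exec_start@2 write@4
I2 mul r4: issue@3 deps=(0,0) exec_start@3 write@5
I3 add r3: issue@4 deps=(0,0) exec_start@4 write@5
I4 mul r3: issue@5 deps=(None,None) exec_start@5 write@8
I5 mul r3: issue@6 deps=(None,4) exec_start@8 write@9

Answer: 2 4 5 5 8 9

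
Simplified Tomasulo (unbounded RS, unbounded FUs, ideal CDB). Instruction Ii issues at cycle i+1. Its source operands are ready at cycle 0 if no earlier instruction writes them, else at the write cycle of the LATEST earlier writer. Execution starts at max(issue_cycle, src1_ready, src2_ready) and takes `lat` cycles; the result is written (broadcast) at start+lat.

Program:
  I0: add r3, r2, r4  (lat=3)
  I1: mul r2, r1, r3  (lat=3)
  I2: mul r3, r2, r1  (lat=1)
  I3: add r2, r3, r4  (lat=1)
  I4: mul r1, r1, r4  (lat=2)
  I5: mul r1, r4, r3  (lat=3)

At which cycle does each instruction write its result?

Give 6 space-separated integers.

I0 add r3: issue@1 deps=(None,None) exec_start@1 write@4
I1 mul r2: issue@2 deps=(None,0) exec_start@4 write@7
I2 mul r3: issue@3 deps=(1,None) exec_start@7 write@8
I3 add r2: issue@4 deps=(2,None) exec_start@8 write@9
I4 mul r1: issue@5 deps=(None,None) exec_start@5 write@7
I5 mul r1: issue@6 deps=(None,2) exec_start@8 write@11

Answer: 4 7 8 9 7 11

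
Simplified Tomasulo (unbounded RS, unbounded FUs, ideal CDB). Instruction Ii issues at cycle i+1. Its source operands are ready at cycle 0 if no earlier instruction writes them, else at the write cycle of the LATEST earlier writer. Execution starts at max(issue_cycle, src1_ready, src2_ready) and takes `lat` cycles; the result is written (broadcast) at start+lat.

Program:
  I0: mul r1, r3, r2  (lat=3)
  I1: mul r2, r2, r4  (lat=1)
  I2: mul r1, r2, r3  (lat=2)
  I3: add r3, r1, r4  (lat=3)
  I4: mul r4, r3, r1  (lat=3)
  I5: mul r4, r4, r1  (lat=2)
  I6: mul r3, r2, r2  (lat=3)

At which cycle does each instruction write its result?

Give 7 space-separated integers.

Answer: 4 3 5 8 11 13 10

Derivation:
I0 mul r1: issue@1 deps=(None,None) exec_start@1 write@4
I1 mul r2: issue@2 deps=(None,None) exec_start@2 write@3
I2 mul r1: issue@3 deps=(1,None) exec_start@3 write@5
I3 add r3: issue@4 deps=(2,None) exec_start@5 write@8
I4 mul r4: issue@5 deps=(3,2) exec_start@8 write@11
I5 mul r4: issue@6 deps=(4,2) exec_start@11 write@13
I6 mul r3: issue@7 deps=(1,1) exec_start@7 write@10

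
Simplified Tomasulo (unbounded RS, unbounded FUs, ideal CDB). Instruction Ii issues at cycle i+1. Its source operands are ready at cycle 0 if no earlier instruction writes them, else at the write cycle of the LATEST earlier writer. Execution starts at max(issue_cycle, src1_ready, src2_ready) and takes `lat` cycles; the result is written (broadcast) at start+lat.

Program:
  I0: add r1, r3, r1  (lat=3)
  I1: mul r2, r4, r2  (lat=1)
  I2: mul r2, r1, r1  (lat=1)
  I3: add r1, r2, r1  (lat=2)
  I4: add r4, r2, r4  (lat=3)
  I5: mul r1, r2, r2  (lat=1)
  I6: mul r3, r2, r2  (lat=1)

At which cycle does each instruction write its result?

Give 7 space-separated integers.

I0 add r1: issue@1 deps=(None,None) exec_start@1 write@4
I1 mul r2: issue@2 deps=(None,None) exec_start@2 write@3
I2 mul r2: issue@3 deps=(0,0) exec_start@4 write@5
I3 add r1: issue@4 deps=(2,0) exec_start@5 write@7
I4 add r4: issue@5 deps=(2,None) exec_start@5 write@8
I5 mul r1: issue@6 deps=(2,2) exec_start@6 write@7
I6 mul r3: issue@7 deps=(2,2) exec_start@7 write@8

Answer: 4 3 5 7 8 7 8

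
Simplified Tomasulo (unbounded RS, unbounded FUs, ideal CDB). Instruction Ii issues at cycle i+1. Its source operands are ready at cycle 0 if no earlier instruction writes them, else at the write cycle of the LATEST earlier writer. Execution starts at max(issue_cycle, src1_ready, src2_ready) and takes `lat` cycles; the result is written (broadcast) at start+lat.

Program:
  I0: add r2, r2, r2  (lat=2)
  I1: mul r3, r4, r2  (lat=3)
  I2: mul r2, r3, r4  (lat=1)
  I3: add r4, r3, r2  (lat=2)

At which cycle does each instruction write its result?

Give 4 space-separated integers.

I0 add r2: issue@1 deps=(None,None) exec_start@1 write@3
I1 mul r3: issue@2 deps=(None,0) exec_start@3 write@6
I2 mul r2: issue@3 deps=(1,None) exec_start@6 write@7
I3 add r4: issue@4 deps=(1,2) exec_start@7 write@9

Answer: 3 6 7 9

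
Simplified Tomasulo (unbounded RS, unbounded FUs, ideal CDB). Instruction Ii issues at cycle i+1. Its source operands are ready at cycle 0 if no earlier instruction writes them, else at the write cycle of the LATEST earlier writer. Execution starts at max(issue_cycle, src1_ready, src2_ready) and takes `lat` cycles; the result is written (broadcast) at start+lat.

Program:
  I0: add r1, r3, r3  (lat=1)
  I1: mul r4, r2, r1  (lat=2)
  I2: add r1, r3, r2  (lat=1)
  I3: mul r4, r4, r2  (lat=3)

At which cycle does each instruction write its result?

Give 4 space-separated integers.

I0 add r1: issue@1 deps=(None,None) exec_start@1 write@2
I1 mul r4: issue@2 deps=(None,0) exec_start@2 write@4
I2 add r1: issue@3 deps=(None,None) exec_start@3 write@4
I3 mul r4: issue@4 deps=(1,None) exec_start@4 write@7

Answer: 2 4 4 7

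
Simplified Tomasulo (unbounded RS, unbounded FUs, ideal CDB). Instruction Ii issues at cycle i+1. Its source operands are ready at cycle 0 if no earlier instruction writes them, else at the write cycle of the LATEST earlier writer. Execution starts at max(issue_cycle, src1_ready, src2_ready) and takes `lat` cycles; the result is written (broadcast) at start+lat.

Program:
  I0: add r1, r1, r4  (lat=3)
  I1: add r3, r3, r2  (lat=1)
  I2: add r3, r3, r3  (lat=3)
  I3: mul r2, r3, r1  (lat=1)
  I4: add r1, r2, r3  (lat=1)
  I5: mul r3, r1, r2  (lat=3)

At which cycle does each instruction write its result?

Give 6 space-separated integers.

I0 add r1: issue@1 deps=(None,None) exec_start@1 write@4
I1 add r3: issue@2 deps=(None,None) exec_start@2 write@3
I2 add r3: issue@3 deps=(1,1) exec_start@3 write@6
I3 mul r2: issue@4 deps=(2,0) exec_start@6 write@7
I4 add r1: issue@5 deps=(3,2) exec_start@7 write@8
I5 mul r3: issue@6 deps=(4,3) exec_start@8 write@11

Answer: 4 3 6 7 8 11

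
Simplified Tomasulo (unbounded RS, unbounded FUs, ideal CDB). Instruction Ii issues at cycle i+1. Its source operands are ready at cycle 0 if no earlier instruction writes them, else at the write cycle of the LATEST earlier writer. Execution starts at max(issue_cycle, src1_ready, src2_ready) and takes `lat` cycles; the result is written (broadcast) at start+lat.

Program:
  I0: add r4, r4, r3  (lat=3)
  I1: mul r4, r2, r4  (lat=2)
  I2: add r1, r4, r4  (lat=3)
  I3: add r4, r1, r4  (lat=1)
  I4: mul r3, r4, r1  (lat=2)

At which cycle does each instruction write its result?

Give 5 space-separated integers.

I0 add r4: issue@1 deps=(None,None) exec_start@1 write@4
I1 mul r4: issue@2 deps=(None,0) exec_start@4 write@6
I2 add r1: issue@3 deps=(1,1) exec_start@6 write@9
I3 add r4: issue@4 deps=(2,1) exec_start@9 write@10
I4 mul r3: issue@5 deps=(3,2) exec_start@10 write@12

Answer: 4 6 9 10 12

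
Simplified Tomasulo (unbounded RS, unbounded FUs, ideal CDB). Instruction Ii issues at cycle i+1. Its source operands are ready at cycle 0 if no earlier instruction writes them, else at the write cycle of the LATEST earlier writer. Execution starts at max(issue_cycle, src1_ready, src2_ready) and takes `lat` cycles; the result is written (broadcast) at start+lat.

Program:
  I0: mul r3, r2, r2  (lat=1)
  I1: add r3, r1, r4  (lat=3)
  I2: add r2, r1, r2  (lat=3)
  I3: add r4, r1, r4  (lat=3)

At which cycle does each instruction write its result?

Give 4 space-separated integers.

Answer: 2 5 6 7

Derivation:
I0 mul r3: issue@1 deps=(None,None) exec_start@1 write@2
I1 add r3: issue@2 deps=(None,None) exec_start@2 write@5
I2 add r2: issue@3 deps=(None,None) exec_start@3 write@6
I3 add r4: issue@4 deps=(None,None) exec_start@4 write@7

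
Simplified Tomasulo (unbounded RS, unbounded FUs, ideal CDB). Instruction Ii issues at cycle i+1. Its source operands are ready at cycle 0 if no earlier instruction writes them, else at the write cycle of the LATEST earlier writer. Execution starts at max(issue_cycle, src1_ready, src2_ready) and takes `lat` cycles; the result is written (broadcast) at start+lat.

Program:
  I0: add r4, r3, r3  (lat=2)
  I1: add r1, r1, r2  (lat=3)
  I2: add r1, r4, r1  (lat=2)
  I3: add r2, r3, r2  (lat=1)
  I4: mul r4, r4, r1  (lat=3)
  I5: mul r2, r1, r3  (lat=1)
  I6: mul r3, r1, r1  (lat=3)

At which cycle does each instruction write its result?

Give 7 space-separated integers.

Answer: 3 5 7 5 10 8 10

Derivation:
I0 add r4: issue@1 deps=(None,None) exec_start@1 write@3
I1 add r1: issue@2 deps=(None,None) exec_start@2 write@5
I2 add r1: issue@3 deps=(0,1) exec_start@5 write@7
I3 add r2: issue@4 deps=(None,None) exec_start@4 write@5
I4 mul r4: issue@5 deps=(0,2) exec_start@7 write@10
I5 mul r2: issue@6 deps=(2,None) exec_start@7 write@8
I6 mul r3: issue@7 deps=(2,2) exec_start@7 write@10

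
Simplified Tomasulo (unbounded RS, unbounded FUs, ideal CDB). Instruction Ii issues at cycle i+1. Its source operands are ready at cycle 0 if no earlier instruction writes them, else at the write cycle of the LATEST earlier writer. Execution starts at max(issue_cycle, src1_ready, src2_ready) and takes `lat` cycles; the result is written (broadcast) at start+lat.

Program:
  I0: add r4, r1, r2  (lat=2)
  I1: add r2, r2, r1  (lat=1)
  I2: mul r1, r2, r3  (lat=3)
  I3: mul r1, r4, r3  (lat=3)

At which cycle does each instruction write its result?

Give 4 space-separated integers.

Answer: 3 3 6 7

Derivation:
I0 add r4: issue@1 deps=(None,None) exec_start@1 write@3
I1 add r2: issue@2 deps=(None,None) exec_start@2 write@3
I2 mul r1: issue@3 deps=(1,None) exec_start@3 write@6
I3 mul r1: issue@4 deps=(0,None) exec_start@4 write@7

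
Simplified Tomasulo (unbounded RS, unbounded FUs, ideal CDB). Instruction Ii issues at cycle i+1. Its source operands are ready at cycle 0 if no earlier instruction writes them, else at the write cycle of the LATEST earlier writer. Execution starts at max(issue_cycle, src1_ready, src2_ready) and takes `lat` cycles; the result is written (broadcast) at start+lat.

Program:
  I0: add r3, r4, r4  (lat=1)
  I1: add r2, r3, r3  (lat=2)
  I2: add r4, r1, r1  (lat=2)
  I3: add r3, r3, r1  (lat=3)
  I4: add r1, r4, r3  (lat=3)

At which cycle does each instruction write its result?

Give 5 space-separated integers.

I0 add r3: issue@1 deps=(None,None) exec_start@1 write@2
I1 add r2: issue@2 deps=(0,0) exec_start@2 write@4
I2 add r4: issue@3 deps=(None,None) exec_start@3 write@5
I3 add r3: issue@4 deps=(0,None) exec_start@4 write@7
I4 add r1: issue@5 deps=(2,3) exec_start@7 write@10

Answer: 2 4 5 7 10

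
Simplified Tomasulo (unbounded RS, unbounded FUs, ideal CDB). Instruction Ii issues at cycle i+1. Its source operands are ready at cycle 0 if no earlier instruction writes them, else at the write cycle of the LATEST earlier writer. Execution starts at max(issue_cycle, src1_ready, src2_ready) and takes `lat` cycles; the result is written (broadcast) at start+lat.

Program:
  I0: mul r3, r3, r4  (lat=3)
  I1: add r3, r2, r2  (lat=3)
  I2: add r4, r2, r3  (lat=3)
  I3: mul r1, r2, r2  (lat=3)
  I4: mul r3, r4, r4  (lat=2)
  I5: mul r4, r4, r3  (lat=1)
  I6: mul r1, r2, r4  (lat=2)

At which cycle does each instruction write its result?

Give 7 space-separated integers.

I0 mul r3: issue@1 deps=(None,None) exec_start@1 write@4
I1 add r3: issue@2 deps=(None,None) exec_start@2 write@5
I2 add r4: issue@3 deps=(None,1) exec_start@5 write@8
I3 mul r1: issue@4 deps=(None,None) exec_start@4 write@7
I4 mul r3: issue@5 deps=(2,2) exec_start@8 write@10
I5 mul r4: issue@6 deps=(2,4) exec_start@10 write@11
I6 mul r1: issue@7 deps=(None,5) exec_start@11 write@13

Answer: 4 5 8 7 10 11 13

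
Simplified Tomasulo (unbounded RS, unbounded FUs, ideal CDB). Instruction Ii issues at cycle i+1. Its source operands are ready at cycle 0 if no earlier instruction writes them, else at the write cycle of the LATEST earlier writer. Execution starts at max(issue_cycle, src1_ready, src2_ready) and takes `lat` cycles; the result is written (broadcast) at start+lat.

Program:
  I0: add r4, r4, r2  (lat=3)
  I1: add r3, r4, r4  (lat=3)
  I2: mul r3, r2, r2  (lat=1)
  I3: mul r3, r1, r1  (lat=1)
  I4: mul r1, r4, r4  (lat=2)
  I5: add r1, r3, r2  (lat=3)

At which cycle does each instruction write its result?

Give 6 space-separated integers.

I0 add r4: issue@1 deps=(None,None) exec_start@1 write@4
I1 add r3: issue@2 deps=(0,0) exec_start@4 write@7
I2 mul r3: issue@3 deps=(None,None) exec_start@3 write@4
I3 mul r3: issue@4 deps=(None,None) exec_start@4 write@5
I4 mul r1: issue@5 deps=(0,0) exec_start@5 write@7
I5 add r1: issue@6 deps=(3,None) exec_start@6 write@9

Answer: 4 7 4 5 7 9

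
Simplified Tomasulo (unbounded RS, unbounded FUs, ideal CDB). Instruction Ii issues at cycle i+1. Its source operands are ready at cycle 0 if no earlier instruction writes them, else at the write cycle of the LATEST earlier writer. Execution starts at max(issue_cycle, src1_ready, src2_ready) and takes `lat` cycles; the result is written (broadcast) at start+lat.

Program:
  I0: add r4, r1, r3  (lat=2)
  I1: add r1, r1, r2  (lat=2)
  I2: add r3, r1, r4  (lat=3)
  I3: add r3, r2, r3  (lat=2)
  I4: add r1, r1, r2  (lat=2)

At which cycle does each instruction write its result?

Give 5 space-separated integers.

I0 add r4: issue@1 deps=(None,None) exec_start@1 write@3
I1 add r1: issue@2 deps=(None,None) exec_start@2 write@4
I2 add r3: issue@3 deps=(1,0) exec_start@4 write@7
I3 add r3: issue@4 deps=(None,2) exec_start@7 write@9
I4 add r1: issue@5 deps=(1,None) exec_start@5 write@7

Answer: 3 4 7 9 7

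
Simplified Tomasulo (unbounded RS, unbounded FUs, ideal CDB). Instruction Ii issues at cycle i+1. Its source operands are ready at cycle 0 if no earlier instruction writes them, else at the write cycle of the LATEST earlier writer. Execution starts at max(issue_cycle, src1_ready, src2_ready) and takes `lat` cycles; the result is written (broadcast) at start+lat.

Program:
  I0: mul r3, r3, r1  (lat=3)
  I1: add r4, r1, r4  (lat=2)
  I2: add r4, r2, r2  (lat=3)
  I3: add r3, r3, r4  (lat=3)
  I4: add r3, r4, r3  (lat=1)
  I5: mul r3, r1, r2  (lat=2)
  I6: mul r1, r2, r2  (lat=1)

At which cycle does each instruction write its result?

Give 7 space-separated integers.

I0 mul r3: issue@1 deps=(None,None) exec_start@1 write@4
I1 add r4: issue@2 deps=(None,None) exec_start@2 write@4
I2 add r4: issue@3 deps=(None,None) exec_start@3 write@6
I3 add r3: issue@4 deps=(0,2) exec_start@6 write@9
I4 add r3: issue@5 deps=(2,3) exec_start@9 write@10
I5 mul r3: issue@6 deps=(None,None) exec_start@6 write@8
I6 mul r1: issue@7 deps=(None,None) exec_start@7 write@8

Answer: 4 4 6 9 10 8 8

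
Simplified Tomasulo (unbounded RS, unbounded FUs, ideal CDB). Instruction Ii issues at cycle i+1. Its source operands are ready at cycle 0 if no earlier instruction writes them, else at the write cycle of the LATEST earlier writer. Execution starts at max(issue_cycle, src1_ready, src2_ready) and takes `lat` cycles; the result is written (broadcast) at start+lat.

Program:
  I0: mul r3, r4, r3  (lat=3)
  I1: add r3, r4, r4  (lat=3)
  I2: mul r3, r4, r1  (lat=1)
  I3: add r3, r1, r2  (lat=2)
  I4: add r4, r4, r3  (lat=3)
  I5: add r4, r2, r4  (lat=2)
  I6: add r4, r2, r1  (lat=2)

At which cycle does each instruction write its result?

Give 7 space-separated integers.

Answer: 4 5 4 6 9 11 9

Derivation:
I0 mul r3: issue@1 deps=(None,None) exec_start@1 write@4
I1 add r3: issue@2 deps=(None,None) exec_start@2 write@5
I2 mul r3: issue@3 deps=(None,None) exec_start@3 write@4
I3 add r3: issue@4 deps=(None,None) exec_start@4 write@6
I4 add r4: issue@5 deps=(None,3) exec_start@6 write@9
I5 add r4: issue@6 deps=(None,4) exec_start@9 write@11
I6 add r4: issue@7 deps=(None,None) exec_start@7 write@9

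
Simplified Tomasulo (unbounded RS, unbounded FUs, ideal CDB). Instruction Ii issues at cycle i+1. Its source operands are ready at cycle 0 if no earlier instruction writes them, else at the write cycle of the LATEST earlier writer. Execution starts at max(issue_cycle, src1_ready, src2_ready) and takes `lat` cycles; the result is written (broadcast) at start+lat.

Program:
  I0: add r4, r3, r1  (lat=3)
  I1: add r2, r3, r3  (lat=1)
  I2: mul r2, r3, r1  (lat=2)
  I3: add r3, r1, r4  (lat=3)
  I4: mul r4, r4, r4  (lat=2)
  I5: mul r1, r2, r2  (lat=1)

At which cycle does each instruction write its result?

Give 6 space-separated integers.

Answer: 4 3 5 7 7 7

Derivation:
I0 add r4: issue@1 deps=(None,None) exec_start@1 write@4
I1 add r2: issue@2 deps=(None,None) exec_start@2 write@3
I2 mul r2: issue@3 deps=(None,None) exec_start@3 write@5
I3 add r3: issue@4 deps=(None,0) exec_start@4 write@7
I4 mul r4: issue@5 deps=(0,0) exec_start@5 write@7
I5 mul r1: issue@6 deps=(2,2) exec_start@6 write@7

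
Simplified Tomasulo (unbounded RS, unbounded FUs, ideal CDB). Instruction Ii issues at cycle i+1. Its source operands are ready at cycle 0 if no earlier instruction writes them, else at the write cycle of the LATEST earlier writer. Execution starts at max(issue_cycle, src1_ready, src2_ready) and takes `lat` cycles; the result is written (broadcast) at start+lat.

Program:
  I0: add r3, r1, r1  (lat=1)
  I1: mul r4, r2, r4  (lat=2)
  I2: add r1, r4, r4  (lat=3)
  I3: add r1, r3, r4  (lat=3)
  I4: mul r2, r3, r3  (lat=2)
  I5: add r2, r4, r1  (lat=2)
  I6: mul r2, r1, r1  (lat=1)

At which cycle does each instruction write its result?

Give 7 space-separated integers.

Answer: 2 4 7 7 7 9 8

Derivation:
I0 add r3: issue@1 deps=(None,None) exec_start@1 write@2
I1 mul r4: issue@2 deps=(None,None) exec_start@2 write@4
I2 add r1: issue@3 deps=(1,1) exec_start@4 write@7
I3 add r1: issue@4 deps=(0,1) exec_start@4 write@7
I4 mul r2: issue@5 deps=(0,0) exec_start@5 write@7
I5 add r2: issue@6 deps=(1,3) exec_start@7 write@9
I6 mul r2: issue@7 deps=(3,3) exec_start@7 write@8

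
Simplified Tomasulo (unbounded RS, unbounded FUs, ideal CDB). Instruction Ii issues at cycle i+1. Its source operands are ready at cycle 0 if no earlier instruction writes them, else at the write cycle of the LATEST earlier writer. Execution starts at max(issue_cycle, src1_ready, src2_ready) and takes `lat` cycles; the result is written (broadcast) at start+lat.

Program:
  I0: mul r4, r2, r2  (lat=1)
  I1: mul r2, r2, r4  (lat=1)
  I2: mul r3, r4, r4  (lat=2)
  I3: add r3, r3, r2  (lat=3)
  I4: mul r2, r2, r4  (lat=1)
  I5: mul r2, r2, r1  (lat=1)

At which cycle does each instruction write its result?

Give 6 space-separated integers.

Answer: 2 3 5 8 6 7

Derivation:
I0 mul r4: issue@1 deps=(None,None) exec_start@1 write@2
I1 mul r2: issue@2 deps=(None,0) exec_start@2 write@3
I2 mul r3: issue@3 deps=(0,0) exec_start@3 write@5
I3 add r3: issue@4 deps=(2,1) exec_start@5 write@8
I4 mul r2: issue@5 deps=(1,0) exec_start@5 write@6
I5 mul r2: issue@6 deps=(4,None) exec_start@6 write@7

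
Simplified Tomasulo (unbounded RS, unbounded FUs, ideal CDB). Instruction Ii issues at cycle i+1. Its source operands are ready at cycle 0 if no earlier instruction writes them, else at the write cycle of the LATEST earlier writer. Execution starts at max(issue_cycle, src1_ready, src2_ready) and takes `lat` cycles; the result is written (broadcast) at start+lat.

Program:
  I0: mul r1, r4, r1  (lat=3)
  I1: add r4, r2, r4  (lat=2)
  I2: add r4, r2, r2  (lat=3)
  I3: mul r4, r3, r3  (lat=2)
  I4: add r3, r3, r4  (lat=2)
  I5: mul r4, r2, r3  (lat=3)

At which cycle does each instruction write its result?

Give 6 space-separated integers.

I0 mul r1: issue@1 deps=(None,None) exec_start@1 write@4
I1 add r4: issue@2 deps=(None,None) exec_start@2 write@4
I2 add r4: issue@3 deps=(None,None) exec_start@3 write@6
I3 mul r4: issue@4 deps=(None,None) exec_start@4 write@6
I4 add r3: issue@5 deps=(None,3) exec_start@6 write@8
I5 mul r4: issue@6 deps=(None,4) exec_start@8 write@11

Answer: 4 4 6 6 8 11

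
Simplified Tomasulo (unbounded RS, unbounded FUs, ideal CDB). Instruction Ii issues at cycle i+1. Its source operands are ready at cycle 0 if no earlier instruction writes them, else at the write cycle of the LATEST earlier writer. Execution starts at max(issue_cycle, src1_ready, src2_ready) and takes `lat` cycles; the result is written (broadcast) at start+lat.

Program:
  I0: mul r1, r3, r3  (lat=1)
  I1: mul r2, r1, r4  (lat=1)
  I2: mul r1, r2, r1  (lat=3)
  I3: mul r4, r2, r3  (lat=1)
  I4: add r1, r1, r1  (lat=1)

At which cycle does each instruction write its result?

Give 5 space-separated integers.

I0 mul r1: issue@1 deps=(None,None) exec_start@1 write@2
I1 mul r2: issue@2 deps=(0,None) exec_start@2 write@3
I2 mul r1: issue@3 deps=(1,0) exec_start@3 write@6
I3 mul r4: issue@4 deps=(1,None) exec_start@4 write@5
I4 add r1: issue@5 deps=(2,2) exec_start@6 write@7

Answer: 2 3 6 5 7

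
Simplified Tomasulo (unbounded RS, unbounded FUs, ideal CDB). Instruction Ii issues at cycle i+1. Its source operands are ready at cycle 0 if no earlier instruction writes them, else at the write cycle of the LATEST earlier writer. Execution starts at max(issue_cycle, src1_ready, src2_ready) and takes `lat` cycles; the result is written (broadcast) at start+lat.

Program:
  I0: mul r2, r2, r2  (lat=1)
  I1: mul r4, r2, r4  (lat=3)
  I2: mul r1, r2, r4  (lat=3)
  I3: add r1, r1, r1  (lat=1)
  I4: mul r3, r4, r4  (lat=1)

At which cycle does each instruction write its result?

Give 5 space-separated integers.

Answer: 2 5 8 9 6

Derivation:
I0 mul r2: issue@1 deps=(None,None) exec_start@1 write@2
I1 mul r4: issue@2 deps=(0,None) exec_start@2 write@5
I2 mul r1: issue@3 deps=(0,1) exec_start@5 write@8
I3 add r1: issue@4 deps=(2,2) exec_start@8 write@9
I4 mul r3: issue@5 deps=(1,1) exec_start@5 write@6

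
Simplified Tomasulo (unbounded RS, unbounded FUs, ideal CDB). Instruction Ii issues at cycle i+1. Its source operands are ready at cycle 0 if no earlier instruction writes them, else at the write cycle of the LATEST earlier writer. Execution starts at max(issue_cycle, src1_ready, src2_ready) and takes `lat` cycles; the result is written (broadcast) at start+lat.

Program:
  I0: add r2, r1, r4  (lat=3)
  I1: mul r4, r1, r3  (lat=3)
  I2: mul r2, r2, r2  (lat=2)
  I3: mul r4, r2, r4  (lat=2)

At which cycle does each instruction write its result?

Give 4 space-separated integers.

Answer: 4 5 6 8

Derivation:
I0 add r2: issue@1 deps=(None,None) exec_start@1 write@4
I1 mul r4: issue@2 deps=(None,None) exec_start@2 write@5
I2 mul r2: issue@3 deps=(0,0) exec_start@4 write@6
I3 mul r4: issue@4 deps=(2,1) exec_start@6 write@8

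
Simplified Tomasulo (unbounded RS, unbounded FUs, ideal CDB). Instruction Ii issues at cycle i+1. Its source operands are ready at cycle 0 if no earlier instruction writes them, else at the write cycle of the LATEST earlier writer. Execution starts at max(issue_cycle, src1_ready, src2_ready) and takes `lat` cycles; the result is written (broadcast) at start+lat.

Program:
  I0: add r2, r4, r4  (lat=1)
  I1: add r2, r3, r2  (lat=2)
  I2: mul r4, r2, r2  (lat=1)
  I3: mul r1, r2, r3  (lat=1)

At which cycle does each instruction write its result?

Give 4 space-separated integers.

I0 add r2: issue@1 deps=(None,None) exec_start@1 write@2
I1 add r2: issue@2 deps=(None,0) exec_start@2 write@4
I2 mul r4: issue@3 deps=(1,1) exec_start@4 write@5
I3 mul r1: issue@4 deps=(1,None) exec_start@4 write@5

Answer: 2 4 5 5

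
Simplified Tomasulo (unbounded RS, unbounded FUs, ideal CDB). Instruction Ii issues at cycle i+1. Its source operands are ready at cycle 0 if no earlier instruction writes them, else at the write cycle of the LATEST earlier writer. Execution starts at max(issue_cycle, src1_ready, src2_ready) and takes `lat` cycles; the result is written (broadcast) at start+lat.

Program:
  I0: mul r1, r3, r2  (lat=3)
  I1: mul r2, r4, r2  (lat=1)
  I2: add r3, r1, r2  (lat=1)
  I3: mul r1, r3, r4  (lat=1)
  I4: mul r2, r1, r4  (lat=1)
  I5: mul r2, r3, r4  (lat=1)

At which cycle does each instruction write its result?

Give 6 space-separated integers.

Answer: 4 3 5 6 7 7

Derivation:
I0 mul r1: issue@1 deps=(None,None) exec_start@1 write@4
I1 mul r2: issue@2 deps=(None,None) exec_start@2 write@3
I2 add r3: issue@3 deps=(0,1) exec_start@4 write@5
I3 mul r1: issue@4 deps=(2,None) exec_start@5 write@6
I4 mul r2: issue@5 deps=(3,None) exec_start@6 write@7
I5 mul r2: issue@6 deps=(2,None) exec_start@6 write@7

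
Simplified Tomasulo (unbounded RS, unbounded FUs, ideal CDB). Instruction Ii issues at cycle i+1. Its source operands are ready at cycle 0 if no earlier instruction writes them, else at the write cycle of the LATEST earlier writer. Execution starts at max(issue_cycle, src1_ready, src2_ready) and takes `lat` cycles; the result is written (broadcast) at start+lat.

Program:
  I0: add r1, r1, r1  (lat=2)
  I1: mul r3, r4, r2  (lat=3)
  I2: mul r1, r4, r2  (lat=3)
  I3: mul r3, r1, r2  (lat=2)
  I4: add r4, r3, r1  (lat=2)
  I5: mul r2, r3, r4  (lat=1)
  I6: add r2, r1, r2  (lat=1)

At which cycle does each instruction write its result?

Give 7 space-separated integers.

Answer: 3 5 6 8 10 11 12

Derivation:
I0 add r1: issue@1 deps=(None,None) exec_start@1 write@3
I1 mul r3: issue@2 deps=(None,None) exec_start@2 write@5
I2 mul r1: issue@3 deps=(None,None) exec_start@3 write@6
I3 mul r3: issue@4 deps=(2,None) exec_start@6 write@8
I4 add r4: issue@5 deps=(3,2) exec_start@8 write@10
I5 mul r2: issue@6 deps=(3,4) exec_start@10 write@11
I6 add r2: issue@7 deps=(2,5) exec_start@11 write@12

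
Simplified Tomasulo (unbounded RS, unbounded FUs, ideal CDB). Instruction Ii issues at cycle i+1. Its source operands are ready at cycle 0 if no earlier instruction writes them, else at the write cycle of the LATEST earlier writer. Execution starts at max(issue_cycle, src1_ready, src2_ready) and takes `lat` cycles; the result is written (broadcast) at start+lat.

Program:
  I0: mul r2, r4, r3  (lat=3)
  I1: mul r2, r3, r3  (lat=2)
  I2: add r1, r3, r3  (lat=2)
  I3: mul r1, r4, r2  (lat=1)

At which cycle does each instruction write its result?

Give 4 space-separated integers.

Answer: 4 4 5 5

Derivation:
I0 mul r2: issue@1 deps=(None,None) exec_start@1 write@4
I1 mul r2: issue@2 deps=(None,None) exec_start@2 write@4
I2 add r1: issue@3 deps=(None,None) exec_start@3 write@5
I3 mul r1: issue@4 deps=(None,1) exec_start@4 write@5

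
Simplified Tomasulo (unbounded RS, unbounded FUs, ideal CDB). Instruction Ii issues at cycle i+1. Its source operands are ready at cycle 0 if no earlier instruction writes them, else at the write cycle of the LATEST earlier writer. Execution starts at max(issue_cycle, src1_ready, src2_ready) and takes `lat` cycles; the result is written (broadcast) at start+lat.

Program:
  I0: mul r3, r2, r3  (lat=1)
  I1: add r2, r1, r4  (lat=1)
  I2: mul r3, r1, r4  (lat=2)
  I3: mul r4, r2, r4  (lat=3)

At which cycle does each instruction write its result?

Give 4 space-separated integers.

Answer: 2 3 5 7

Derivation:
I0 mul r3: issue@1 deps=(None,None) exec_start@1 write@2
I1 add r2: issue@2 deps=(None,None) exec_start@2 write@3
I2 mul r3: issue@3 deps=(None,None) exec_start@3 write@5
I3 mul r4: issue@4 deps=(1,None) exec_start@4 write@7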